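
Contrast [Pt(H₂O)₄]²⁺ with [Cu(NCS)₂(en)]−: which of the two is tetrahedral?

[Cu(NCS)₂(en)]−

For [Pt(H₂O)₄]²⁺: Summing ligand charges against the +2 overall charge gives an oxidation state of +2 for platinum. Platinum is a group-10 element; Pt(II) is therefore d⁸. A 5d d⁸ ion has a large crystal-field splitting; square planar leaves the high-energy d_{x²−y²} orbital empty and maximises CFSE. → square planar.
For [Cu(NCS)₂(en)]−: Each isothiocyanate is −1; ethylenediamine is neutral; balancing the −1 overall charge requires Cu(I). Cu sits in group 11, so the d-electron count is 11 − 1 = 10. A d¹⁰ ion has no crystal-field stabilisation preference between square planar and tetrahedral, so four ligands adopt the sterically favoured tetrahedral geometry. → tetrahedral.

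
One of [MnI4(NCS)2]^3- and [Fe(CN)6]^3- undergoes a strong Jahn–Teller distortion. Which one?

[MnI4(NCS)2]^3-: Each iodide is −1; each isothiocyanate is −1; balancing the −3 overall charge requires Mn(III). Manganese is a group-7 element; Mn(III) is therefore d⁴. Iodide and isothiocyanate are weak-field ligands for a first-row metal, so the complex is high-spin. The t₂g³e_g¹ (high-spin) configuration has an unevenly filled e_g set; the Jahn–Teller theorem predicts a tetragonal distortion (typically axial elongation) to lift the degeneracy.
[Fe(CN)6]^3-: Each cyanide is −1; balancing the −3 overall charge requires Fe(III). Group 8 minus oxidation state 3 gives a d⁵ configuration. Cyanide is a strong-field ligand (high in the spectrochemical series) for a first-row metal, so the complex is low-spin. The d⁵ configuration leaves the e_g set evenly filled (or empty) — no strong Jahn–Teller driving force.

[MnI4(NCS)2]^3-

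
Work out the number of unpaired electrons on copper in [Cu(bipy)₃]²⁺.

1

Ligand charges: 2,2′-bipyridine is neutral. With an overall charge of +2 the copper centre must be in the +2 oxidation state.
Cu sits in group 11, so the d-electron count is 11 − 2 = 9.
Counting donor atoms: 3×2,2′-bipyridine (bidentate) → 6 donors. Coordination number = 6.
In an octahedral field the d⁹ configuration is t₂g⁶e_g³ (only one arrangement possible), giving 1 unpaired electron.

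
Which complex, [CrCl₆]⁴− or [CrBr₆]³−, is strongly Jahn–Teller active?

[CrCl₆]⁴−: Ligand charges: each chloride is −1. With an overall charge of −4 the chromium centre must be in the +2 oxidation state. Group 6 minus oxidation state 2 gives a d⁴ configuration. Chloride is a weak-field ligand for a first-row metal, so the complex is high-spin. The t₂g³e_g¹ (high-spin) configuration has an unevenly filled e_g set; the Jahn–Teller theorem predicts a tetragonal distortion (typically axial elongation) to lift the degeneracy.
[CrBr₆]³−: Ligand charges: each bromide is −1. With an overall charge of −3 the chromium centre must be in the +3 oxidation state. Chromium is a group-6 element; Cr(III) is therefore d³. The d³ configuration leaves the e_g set evenly filled (or empty) — no strong Jahn–Teller driving force.

[CrCl₆]⁴−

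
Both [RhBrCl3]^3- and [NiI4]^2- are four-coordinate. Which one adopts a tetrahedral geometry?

[NiI4]^2-

For [RhBrCl3]^3-: Summing ligand charges against the −3 overall charge gives an oxidation state of +1 for rhodium. Group 9 minus oxidation state 1 gives a d⁸ configuration. A 4d d⁸ ion has a large crystal-field splitting; square planar leaves the high-energy d_{x²−y²} orbital empty and maximises CFSE. → square planar.
For [NiI4]^2-: Each iodide is −1; balancing the −2 overall charge requires Ni(II). Group 10 minus oxidation state 2 gives a d⁸ configuration. Iodide is a weak-field ligand. With weak-field ligands the CFSE gain from square planar is small, so a 3d d⁸ ion takes the sterically preferred tetrahedral geometry. → tetrahedral.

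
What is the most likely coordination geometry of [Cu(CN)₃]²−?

trigonal planar

Ligand charges: each cyanide is −1. With an overall charge of −2 the copper centre must be in the +1 oxidation state.
Copper is a group-11 element; Cu(I) is therefore d¹⁰.
Coordination number: 3.
Three ligands around a d¹⁰ centre minimise repulsion in a trigonal-planar arrangement.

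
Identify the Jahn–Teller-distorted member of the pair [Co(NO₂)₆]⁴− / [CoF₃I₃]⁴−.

[Co(NO₂)₆]⁴−

[Co(NO₂)₆]⁴−: Each nitro (N-bound nitrite) is −1; balancing the −4 overall charge requires Co(II). Cobalt is a group-9 element; Co(II) is therefore d⁷. Nitro (N-bound nitrite) is a strong-field ligand (high in the spectrochemical series) for a first-row metal, so the complex is low-spin. The t₂g⁶e_g¹ (low-spin) configuration has an unevenly filled e_g set; the Jahn–Teller theorem predicts a tetragonal distortion (typically axial elongation) to lift the degeneracy.
[CoF₃I₃]⁴−: Ligand charges: each fluoride is −1; each iodide is −1. With an overall charge of −4 the cobalt centre must be in the +2 oxidation state. Group 9 minus oxidation state 2 gives a d⁷ configuration. Fluoride and iodide are weak-field ligands for a first-row metal, so the complex is high-spin. The d⁷ configuration leaves the e_g set evenly filled (or empty) — no strong Jahn–Teller driving force.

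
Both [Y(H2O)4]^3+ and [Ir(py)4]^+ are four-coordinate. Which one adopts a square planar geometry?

For [Y(H2O)4]^3+: Summing ligand charges against the +3 overall charge gives an oxidation state of +3 for yttrium. Group 3 minus oxidation state 3 gives a d⁰ configuration. A d⁰ ion has no crystal-field stabilisation preference between square planar and tetrahedral, so four ligands adopt the sterically favoured tetrahedral geometry. → tetrahedral.
For [Ir(py)4]^+: Pyridine is neutral; balancing the +1 overall charge requires Ir(I). Group 9 minus oxidation state 1 gives a d⁸ configuration. A 5d d⁸ ion has a large crystal-field splitting; square planar leaves the high-energy d_{x²−y²} orbital empty and maximises CFSE. → square planar.

[Ir(py)4]^+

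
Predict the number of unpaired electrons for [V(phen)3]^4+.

1 unpaired electron

1,10-phenanthroline is neutral; balancing the +4 overall charge requires V(IV).
Vanadium is a group-5 element; V(IV) is therefore d¹.
Counting donor atoms: 3×1,10-phenanthroline (bidentate) → 6 donors. Coordination number = 6.
In an octahedral field the d¹ configuration is t₂g¹e_g⁰ (only one arrangement possible), giving 1 unpaired electron.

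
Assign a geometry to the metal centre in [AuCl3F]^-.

square planar

Ligand charges: each chloride is −1; each fluoride is −1. With an overall charge of −1 the gold centre must be in the +3 oxidation state.
Gold is a group-11 element; Au(III) is therefore d⁸.
Coordination number: 4.
A 5d d⁸ ion has a large crystal-field splitting; square planar leaves the high-energy d_{x²−y²} orbital empty and maximises CFSE.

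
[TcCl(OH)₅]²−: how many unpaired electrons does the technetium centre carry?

3 unpaired electrons

Ligand charges: each chloride is −1; each hydroxide is −1. With an overall charge of −2 the technetium centre must be in the +4 oxidation state.
Tc sits in group 7, so the d-electron count is 7 − 4 = 3.
In an octahedral field the d³ configuration is t₂g³e_g⁰ (only one arrangement possible), giving 3 unpaired electrons.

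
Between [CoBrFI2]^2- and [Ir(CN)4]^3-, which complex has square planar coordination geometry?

[Ir(CN)4]^3-

For [CoBrFI2]^2-: Ligand charges: each bromide is −1; each fluoride is −1; each iodide is −1. With an overall charge of −2 the cobalt centre must be in the +2 oxidation state. Cobalt is a group-9 element; Co(II) is therefore d⁷. For a high-spin 3d d⁷ ion with weak-field ligands the small Δₜ gives little square-planar CFSE advantage, so four ligands adopt the sterically favoured tetrahedral geometry. → tetrahedral.
For [Ir(CN)4]^3-: Ligand charges: each cyanide is −1. With an overall charge of −3 the iridium centre must be in the +1 oxidation state. Group 9 minus oxidation state 1 gives a d⁸ configuration. A 5d d⁸ ion has a large crystal-field splitting; square planar leaves the high-energy d_{x²−y²} orbital empty and maximises CFSE. → square planar.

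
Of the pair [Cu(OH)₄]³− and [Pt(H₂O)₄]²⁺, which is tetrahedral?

For [Cu(OH)₄]³−: Summing ligand charges against the −3 overall charge gives an oxidation state of +1 for copper. Group 11 minus oxidation state 1 gives a d¹⁰ configuration. A d¹⁰ ion has no crystal-field stabilisation preference between square planar and tetrahedral, so four ligands adopt the sterically favoured tetrahedral geometry. → tetrahedral.
For [Pt(H₂O)₄]²⁺: Water is neutral; balancing the +2 overall charge requires Pt(II). Group 10 minus oxidation state 2 gives a d⁸ configuration. A 5d d⁸ ion has a large crystal-field splitting; square planar leaves the high-energy d_{x²−y²} orbital empty and maximises CFSE. → square planar.

[Cu(OH)₄]³−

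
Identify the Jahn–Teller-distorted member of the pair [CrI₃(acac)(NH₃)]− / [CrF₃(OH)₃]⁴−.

[CrI₃(acac)(NH₃)]−: Ligand charges: each iodide is −1; each acetylacetonate is −1; ammonia is neutral. With an overall charge of −1 the chromium centre must be in the +3 oxidation state. Cr sits in group 6, so the d-electron count is 6 − 3 = 3. The d³ configuration leaves the e_g set evenly filled (or empty) — no strong Jahn–Teller driving force.
[CrF₃(OH)₃]⁴−: Summing ligand charges against the −4 overall charge gives an oxidation state of +2 for chromium. Chromium is a group-6 element; Cr(II) is therefore d⁴. Fluoride and hydroxide are weak-field ligands for a first-row metal, so the complex is high-spin. The t₂g³e_g¹ (high-spin) configuration has an unevenly filled e_g set; the Jahn–Teller theorem predicts a tetragonal distortion (typically axial elongation) to lift the degeneracy.

[CrF₃(OH)₃]⁴−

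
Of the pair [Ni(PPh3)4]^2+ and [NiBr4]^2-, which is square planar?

For [Ni(PPh3)4]^2+: Ligand charges: triphenylphosphine is neutral. With an overall charge of +2 the nickel centre must be in the +2 oxidation state. Group 10 minus oxidation state 2 gives a d⁸ configuration. Triphenylphosphine is a strong-field ligand (high in the spectrochemical series). A 3d d⁸ ion with strong-field ligands gains enough CFSE to favour square planar over tetrahedral. → square planar.
For [NiBr4]^2-: Ligand charges: each bromide is −1. With an overall charge of −2 the nickel centre must be in the +2 oxidation state. Group 10 minus oxidation state 2 gives a d⁸ configuration. Bromide is a weak-field ligand. With weak-field ligands the CFSE gain from square planar is small, so a 3d d⁸ ion takes the sterically preferred tetrahedral geometry. → tetrahedral.

[Ni(PPh3)4]^2+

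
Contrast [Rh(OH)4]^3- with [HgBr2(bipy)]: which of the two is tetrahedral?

For [Rh(OH)4]^3-: Each hydroxide is −1; balancing the −3 overall charge requires Rh(I). Group 9 minus oxidation state 1 gives a d⁸ configuration. A 4d d⁸ ion has a large crystal-field splitting; square planar leaves the high-energy d_{x²−y²} orbital empty and maximises CFSE. → square planar.
For [HgBr2(bipy)]: Each bromide is −1; 2,2′-bipyridine is neutral; balancing the 0 overall charge requires Hg(II). Group 12 minus oxidation state 2 gives a d¹⁰ configuration. A d¹⁰ ion has no crystal-field stabilisation preference between square planar and tetrahedral, so four ligands adopt the sterically favoured tetrahedral geometry. → tetrahedral.

[HgBr2(bipy)]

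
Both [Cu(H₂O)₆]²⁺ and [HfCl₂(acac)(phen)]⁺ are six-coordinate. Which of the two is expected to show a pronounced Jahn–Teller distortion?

[Cu(H₂O)₆]²⁺: Water is neutral; balancing the +2 overall charge requires Cu(II). Group 11 minus oxidation state 2 gives a d⁹ configuration. The t₂g⁶e_g³ configuration has an unevenly filled e_g set; the Jahn–Teller theorem predicts a tetragonal distortion (typically axial elongation) to lift the degeneracy.
[HfCl₂(acac)(phen)]⁺: Ligand charges: each chloride is −1; each acetylacetonate is −1; 1,10-phenanthroline is neutral. With an overall charge of +1 the hafnium centre must be in the +4 oxidation state. Hafnium is a group-4 element; Hf(IV) is therefore d⁰. The d⁰ configuration leaves the e_g set evenly filled (or empty) — no strong Jahn–Teller driving force.

[Cu(H₂O)₆]²⁺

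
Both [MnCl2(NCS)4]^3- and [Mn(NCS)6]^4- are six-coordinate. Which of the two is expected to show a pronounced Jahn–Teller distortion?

[MnCl2(NCS)4]^3-: Ligand charges: each chloride is −1; each isothiocyanate is −1. With an overall charge of −3 the manganese centre must be in the +3 oxidation state. Manganese is a group-7 element; Mn(III) is therefore d⁴. Chloride and isothiocyanate are weak-field ligands for a first-row metal, so the complex is high-spin. The t₂g³e_g¹ (high-spin) configuration has an unevenly filled e_g set; the Jahn–Teller theorem predicts a tetragonal distortion (typically axial elongation) to lift the degeneracy.
[Mn(NCS)6]^4-: Each isothiocyanate is −1; balancing the −4 overall charge requires Mn(II). Group 7 minus oxidation state 2 gives a d⁵ configuration. Isothiocyanate is a weak-field ligand for a first-row metal, so the complex is high-spin. The d⁵ configuration leaves the e_g set evenly filled (or empty) — no strong Jahn–Teller driving force.

[MnCl2(NCS)4]^3-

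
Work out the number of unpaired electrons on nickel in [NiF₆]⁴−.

Ligand charges: each fluoride is −1. With an overall charge of −4 the nickel centre must be in the +2 oxidation state.
Nickel is a group-10 element; Ni(II) is therefore d⁸.
In an octahedral field the d⁸ configuration is t₂g⁶e_g² (only one arrangement possible), giving 2 unpaired electrons.

2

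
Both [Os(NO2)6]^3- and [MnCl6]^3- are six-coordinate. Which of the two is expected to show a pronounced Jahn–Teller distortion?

[Os(NO2)6]^3-: Summing ligand charges against the −3 overall charge gives an oxidation state of +3 for osmium. Os sits in group 8, so the d-electron count is 8 − 3 = 5. A 5d ion has a large Δₒ and is invariably low-spin. The d⁵ configuration leaves the e_g set evenly filled (or empty) — no strong Jahn–Teller driving force.
[MnCl6]^3-: Summing ligand charges against the −3 overall charge gives an oxidation state of +3 for manganese. Group 7 minus oxidation state 3 gives a d⁴ configuration. Chloride is a weak-field ligand for a first-row metal, so the complex is high-spin. The t₂g³e_g¹ (high-spin) configuration has an unevenly filled e_g set; the Jahn–Teller theorem predicts a tetragonal distortion (typically axial elongation) to lift the degeneracy.

[MnCl6]^3-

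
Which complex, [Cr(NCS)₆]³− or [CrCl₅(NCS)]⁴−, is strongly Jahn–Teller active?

[Cr(NCS)₆]³−: Each isothiocyanate is −1; balancing the −3 overall charge requires Cr(III). Cr sits in group 6, so the d-electron count is 6 − 3 = 3. The d³ configuration leaves the e_g set evenly filled (or empty) — no strong Jahn–Teller driving force.
[CrCl₅(NCS)]⁴−: Ligand charges: each chloride is −1; each isothiocyanate is −1. With an overall charge of −4 the chromium centre must be in the +2 oxidation state. Cr sits in group 6, so the d-electron count is 6 − 2 = 4. Chloride and isothiocyanate are weak-field ligands for a first-row metal, so the complex is high-spin. The t₂g³e_g¹ (high-spin) configuration has an unevenly filled e_g set; the Jahn–Teller theorem predicts a tetragonal distortion (typically axial elongation) to lift the degeneracy.

[CrCl₅(NCS)]⁴−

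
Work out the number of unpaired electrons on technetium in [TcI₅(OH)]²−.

Each iodide is −1; each hydroxide is −1; balancing the −2 overall charge requires Tc(IV).
Tc sits in group 7, so the d-electron count is 7 − 4 = 3.
In an octahedral field the d³ configuration is t₂g³e_g⁰ (only one arrangement possible), giving 3 unpaired electrons.

3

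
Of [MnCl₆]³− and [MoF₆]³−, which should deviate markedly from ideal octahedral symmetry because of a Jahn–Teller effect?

[MnCl₆]³−: Summing ligand charges against the −3 overall charge gives an oxidation state of +3 for manganese. Manganese is a group-7 element; Mn(III) is therefore d⁴. Chloride is a weak-field ligand for a first-row metal, so the complex is high-spin. The t₂g³e_g¹ (high-spin) configuration has an unevenly filled e_g set; the Jahn–Teller theorem predicts a tetragonal distortion (typically axial elongation) to lift the degeneracy.
[MoF₆]³−: Ligand charges: each fluoride is −1. With an overall charge of −3 the molybdenum centre must be in the +3 oxidation state. Mo sits in group 6, so the d-electron count is 6 − 3 = 3. The d³ configuration leaves the e_g set evenly filled (or empty) — no strong Jahn–Teller driving force.

[MnCl₆]³−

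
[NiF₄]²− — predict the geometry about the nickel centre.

tetrahedral

Summing ligand charges against the −2 overall charge gives an oxidation state of +2 for nickel.
Group 10 minus oxidation state 2 gives a d⁸ configuration.
Coordination number: 4.
Fluoride is a weak-field ligand.
With weak-field ligands the CFSE gain from square planar is small, so a 3d d⁸ ion takes the sterically preferred tetrahedral geometry.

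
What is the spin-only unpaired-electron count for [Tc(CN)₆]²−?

3 unpaired electrons

Ligand charges: each cyanide is −1. With an overall charge of −2 the technetium centre must be in the +4 oxidation state.
Technetium is a group-7 element; Tc(IV) is therefore d³.
In an octahedral field the d³ configuration is t₂g³e_g⁰ (only one arrangement possible), giving 3 unpaired electrons.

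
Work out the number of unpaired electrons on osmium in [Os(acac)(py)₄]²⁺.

1

Ligand charges: each acetylacetonate is −1; pyridine is neutral. With an overall charge of +2 the osmium centre must be in the +3 oxidation state.
Osmium is a group-8 element; Os(III) is therefore d⁵.
Counting donor atoms: 1×acetylacetonate (bidentate) → 2 donors; 4×pyridine (monodentate) → 4 donors. Coordination number = 6.
The spin state decides the count: a 5d ion has a large Δₒ and is invariably low-spin.
An octahedral low-spin d⁵ ion is t₂g⁵e_g⁰, giving 1 unpaired electron.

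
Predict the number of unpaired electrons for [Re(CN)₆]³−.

Ligand charges: each cyanide is −1. With an overall charge of −3 the rhenium centre must be in the +3 oxidation state.
Re sits in group 7, so the d-electron count is 7 − 3 = 4.
The spin state decides the count: a 5d ion has a large Δₒ and is invariably low-spin.
An octahedral low-spin d⁴ ion is t₂g⁴e_g⁰, giving 2 unpaired electrons.

2 unpaired electrons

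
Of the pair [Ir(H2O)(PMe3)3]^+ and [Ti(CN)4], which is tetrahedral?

For [Ir(H2O)(PMe3)3]^+: Ligand charges: water is neutral; trimethylphosphine is neutral. With an overall charge of +1 the iridium centre must be in the +1 oxidation state. Iridium is a group-9 element; Ir(I) is therefore d⁸. A 5d d⁸ ion has a large crystal-field splitting; square planar leaves the high-energy d_{x²−y²} orbital empty and maximises CFSE. → square planar.
For [Ti(CN)4]: Each cyanide is −1; balancing the 0 overall charge requires Ti(IV). Ti sits in group 4, so the d-electron count is 4 − 4 = 0. A d⁰ ion has no crystal-field stabilisation preference between square planar and tetrahedral, so four ligands adopt the sterically favoured tetrahedral geometry. → tetrahedral.

[Ti(CN)4]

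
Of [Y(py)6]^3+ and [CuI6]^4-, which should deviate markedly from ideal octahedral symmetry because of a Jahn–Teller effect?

[CuI6]^4-

[Y(py)6]^3+: Ligand charges: pyridine is neutral. With an overall charge of +3 the yttrium centre must be in the +3 oxidation state. Y sits in group 3, so the d-electron count is 3 − 3 = 0. The d⁰ configuration leaves the e_g set evenly filled (or empty) — no strong Jahn–Teller driving force.
[CuI6]^4-: Each iodide is −1; balancing the −4 overall charge requires Cu(II). Cu sits in group 11, so the d-electron count is 11 − 2 = 9. The t₂g⁶e_g³ configuration has an unevenly filled e_g set; the Jahn–Teller theorem predicts a tetragonal distortion (typically axial elongation) to lift the degeneracy.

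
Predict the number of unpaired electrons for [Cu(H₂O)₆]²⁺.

Water is neutral; balancing the +2 overall charge requires Cu(II).
Group 11 minus oxidation state 2 gives a d⁹ configuration.
In an octahedral field the d⁹ configuration is t₂g⁶e_g³ (only one arrangement possible), giving 1 unpaired electron.

1 unpaired electron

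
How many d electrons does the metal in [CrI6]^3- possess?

d3

Summing ligand charges against the −3 overall charge gives an oxidation state of +3 for chromium.
Cr sits in group 6, so the d-electron count is 6 − 3 = 3.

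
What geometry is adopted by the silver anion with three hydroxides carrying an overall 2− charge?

trigonal planar

Ligand charges: each hydroxide is −1. With an overall charge of −2 the silver centre must be in the +1 oxidation state.
Ag sits in group 11, so the d-electron count is 11 − 1 = 10.
Coordination number: 3.
Three ligands around a d¹⁰ centre minimise repulsion in a trigonal-planar arrangement.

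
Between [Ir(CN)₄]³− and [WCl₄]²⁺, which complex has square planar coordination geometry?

For [Ir(CN)₄]³−: Summing ligand charges against the −3 overall charge gives an oxidation state of +1 for iridium. Group 9 minus oxidation state 1 gives a d⁸ configuration. A 5d d⁸ ion has a large crystal-field splitting; square planar leaves the high-energy d_{x²−y²} orbital empty and maximises CFSE. → square planar.
For [WCl₄]²⁺: Ligand charges: each chloride is −1. With an overall charge of +2 the tungsten centre must be in the +6 oxidation state. Tungsten is a group-6 element; W(VI) is therefore d⁰. A d⁰ ion has no crystal-field stabilisation preference between square planar and tetrahedral, so four ligands adopt the sterically favoured tetrahedral geometry. → tetrahedral.

[Ir(CN)₄]³−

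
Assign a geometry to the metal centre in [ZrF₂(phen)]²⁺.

Ligand charges: each fluoride is −1; 1,10-phenanthroline is neutral. With an overall charge of +2 the zirconium centre must be in the +4 oxidation state.
Zirconium is a group-4 element; Zr(IV) is therefore d⁰.
Counting donor atoms: 2×fluoride (monodentate) → 2 donors; 1×1,10-phenanthroline (bidentate) → 2 donors. Coordination number = 4.
A d⁰ ion has no crystal-field stabilisation preference between square planar and tetrahedral, so four ligands adopt the sterically favoured tetrahedral geometry.

tetrahedral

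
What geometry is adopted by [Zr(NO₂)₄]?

tetrahedral

Ligand charges: each nitro (N-bound nitrite) is −1. With an overall charge of 0 the zirconium centre must be in the +4 oxidation state.
Group 4 minus oxidation state 4 gives a d⁰ configuration.
With 4 monodentate ligands the coordination number is 4.
A d⁰ ion has no crystal-field stabilisation preference between square planar and tetrahedral, so four ligands adopt the sterically favoured tetrahedral geometry.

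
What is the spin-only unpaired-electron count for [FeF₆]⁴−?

Each fluoride is −1; balancing the −4 overall charge requires Fe(II).
Fe sits in group 8, so the d-electron count is 8 − 2 = 6.
The spin state decides the count: Fluoride is a weak-field ligand for a first-row metal, so the complex is high-spin.
An octahedral high-spin d⁶ ion is t₂g⁴e_g², giving 4 unpaired electrons.

4 unpaired electrons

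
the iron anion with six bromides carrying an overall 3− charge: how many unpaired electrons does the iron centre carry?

5

Summing ligand charges against the −3 overall charge gives an oxidation state of +3 for iron.
Group 8 minus oxidation state 3 gives a d⁵ configuration.
The spin state decides the count: Bromide is a weak-field ligand for a first-row metal, so the complex is high-spin.
An octahedral high-spin d⁵ ion is t₂g³e_g², giving 5 unpaired electrons.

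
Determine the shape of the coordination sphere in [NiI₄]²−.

tetrahedral

Ligand charges: each iodide is −1. With an overall charge of −2 the nickel centre must be in the +2 oxidation state.
Ni sits in group 10, so the d-electron count is 10 − 2 = 8.
Coordination number: 4.
Iodide is a weak-field ligand.
With weak-field ligands the CFSE gain from square planar is small, so a 3d d⁸ ion takes the sterically preferred tetrahedral geometry.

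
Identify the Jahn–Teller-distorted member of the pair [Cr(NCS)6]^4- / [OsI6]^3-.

[Cr(NCS)6]^4-

[Cr(NCS)6]^4-: Summing ligand charges against the −4 overall charge gives an oxidation state of +2 for chromium. Cr sits in group 6, so the d-electron count is 6 − 2 = 4. Isothiocyanate is a weak-field ligand for a first-row metal, so the complex is high-spin. The t₂g³e_g¹ (high-spin) configuration has an unevenly filled e_g set; the Jahn–Teller theorem predicts a tetragonal distortion (typically axial elongation) to lift the degeneracy.
[OsI6]^3-: Summing ligand charges against the −3 overall charge gives an oxidation state of +3 for osmium. Os sits in group 8, so the d-electron count is 8 − 3 = 5. A 5d ion has a large Δₒ and is invariably low-spin. The d⁵ configuration leaves the e_g set evenly filled (or empty) — no strong Jahn–Teller driving force.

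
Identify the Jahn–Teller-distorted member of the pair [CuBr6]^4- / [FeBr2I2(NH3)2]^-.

[CuBr6]^4-: Summing ligand charges against the −4 overall charge gives an oxidation state of +2 for copper. Group 11 minus oxidation state 2 gives a d⁹ configuration. The t₂g⁶e_g³ configuration has an unevenly filled e_g set; the Jahn–Teller theorem predicts a tetragonal distortion (typically axial elongation) to lift the degeneracy.
[FeBr2I2(NH3)2]^-: Each bromide is −1; each iodide is −1; ammonia is neutral; balancing the −1 overall charge requires Fe(III). Fe sits in group 8, so the d-electron count is 8 − 3 = 5. Bromide and iodide are weak-field ligands for a first-row metal, so the complex is high-spin. The d⁵ configuration leaves the e_g set evenly filled (or empty) — no strong Jahn–Teller driving force.

[CuBr6]^4-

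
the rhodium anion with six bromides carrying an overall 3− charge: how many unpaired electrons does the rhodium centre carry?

0

Summing ligand charges against the −3 overall charge gives an oxidation state of +3 for rhodium.
Group 9 minus oxidation state 3 gives a d⁶ configuration.
The spin state decides the count: a 4d ion has a large Δₒ and is invariably low-spin.
An octahedral low-spin d⁶ ion is t₂g⁶e_g⁰, giving 0 unpaired electrons.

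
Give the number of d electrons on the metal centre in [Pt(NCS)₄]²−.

Ligand charges: each isothiocyanate is −1. With an overall charge of −2 the platinum centre must be in the +2 oxidation state.
Platinum is a group-10 element; Pt(II) is therefore d⁸.

d8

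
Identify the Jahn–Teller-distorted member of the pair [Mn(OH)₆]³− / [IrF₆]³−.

[Mn(OH)₆]³−: Each hydroxide is −1; balancing the −3 overall charge requires Mn(III). Manganese is a group-7 element; Mn(III) is therefore d⁴. Hydroxide is a weak-field ligand for a first-row metal, so the complex is high-spin. The t₂g³e_g¹ (high-spin) configuration has an unevenly filled e_g set; the Jahn–Teller theorem predicts a tetragonal distortion (typically axial elongation) to lift the degeneracy.
[IrF₆]³−: Ligand charges: each fluoride is −1. With an overall charge of −3 the iridium centre must be in the +3 oxidation state. Group 9 minus oxidation state 3 gives a d⁶ configuration. A 5d ion has a large Δₒ and is invariably low-spin. The d⁶ configuration leaves the e_g set evenly filled (or empty) — no strong Jahn–Teller driving force.

[Mn(OH)₆]³−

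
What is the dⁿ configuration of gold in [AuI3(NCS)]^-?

Summing ligand charges against the −1 overall charge gives an oxidation state of +3 for gold.
Gold is a group-11 element; Au(III) is therefore d⁸.

d⁸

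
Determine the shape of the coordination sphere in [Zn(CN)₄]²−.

Ligand charges: each cyanide is −1. With an overall charge of −2 the zinc centre must be in the +2 oxidation state.
Group 12 minus oxidation state 2 gives a d¹⁰ configuration.
With 4 monodentate ligands the coordination number is 4.
A d¹⁰ ion has no crystal-field stabilisation preference between square planar and tetrahedral, so four ligands adopt the sterically favoured tetrahedral geometry.

tetrahedral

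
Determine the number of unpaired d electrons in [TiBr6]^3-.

1 unpaired electron

Summing ligand charges against the −3 overall charge gives an oxidation state of +3 for titanium.
Group 4 minus oxidation state 3 gives a d¹ configuration.
In an octahedral field the d¹ configuration is t₂g¹e_g⁰ (only one arrangement possible), giving 1 unpaired electron.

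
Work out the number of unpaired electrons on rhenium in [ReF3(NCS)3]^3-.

2

Summing ligand charges against the −3 overall charge gives an oxidation state of +3 for rhenium.
Re sits in group 7, so the d-electron count is 7 − 3 = 4.
The spin state decides the count: a 5d ion has a large Δₒ and is invariably low-spin.
An octahedral low-spin d⁴ ion is t₂g⁴e_g⁰, giving 2 unpaired electrons.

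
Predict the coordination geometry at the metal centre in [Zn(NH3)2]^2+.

linear

Ligand charges: ammonia is neutral. With an overall charge of +2 the zinc centre must be in the +2 oxidation state.
Group 12 minus oxidation state 2 gives a d¹⁰ configuration.
With 2 monodentate ligands the coordination number is 2.
A d¹⁰ ion with only two ligands adopts a linear arrangement (sp hybridisation; no CFSE preference).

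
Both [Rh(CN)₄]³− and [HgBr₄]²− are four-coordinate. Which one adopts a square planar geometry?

[Rh(CN)₄]³−

For [Rh(CN)₄]³−: Each cyanide is −1; balancing the −3 overall charge requires Rh(I). Rhodium is a group-9 element; Rh(I) is therefore d⁸. A 4d d⁸ ion has a large crystal-field splitting; square planar leaves the high-energy d_{x²−y²} orbital empty and maximises CFSE. → square planar.
For [HgBr₄]²−: Each bromide is −1; balancing the −2 overall charge requires Hg(II). Hg sits in group 12, so the d-electron count is 12 − 2 = 10. A d¹⁰ ion has no crystal-field stabilisation preference between square planar and tetrahedral, so four ligands adopt the sterically favoured tetrahedral geometry. → tetrahedral.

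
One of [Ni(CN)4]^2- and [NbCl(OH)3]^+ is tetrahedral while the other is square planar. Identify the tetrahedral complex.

For [Ni(CN)4]^2-: Ligand charges: each cyanide is −1. With an overall charge of −2 the nickel centre must be in the +2 oxidation state. Group 10 minus oxidation state 2 gives a d⁸ configuration. Cyanide is a strong-field ligand (high in the spectrochemical series). A 3d d⁸ ion with strong-field ligands gains enough CFSE to favour square planar over tetrahedral. → square planar.
For [NbCl(OH)3]^+: Each chloride is −1; each hydroxide is −1; balancing the +1 overall charge requires Nb(V). Group 5 minus oxidation state 5 gives a d⁰ configuration. A d⁰ ion has no crystal-field stabilisation preference between square planar and tetrahedral, so four ligands adopt the sterically favoured tetrahedral geometry. → tetrahedral.

[NbCl(OH)3]^+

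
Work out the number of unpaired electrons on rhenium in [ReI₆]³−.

2 unpaired electrons

Each iodide is −1; balancing the −3 overall charge requires Re(III).
Rhenium is a group-7 element; Re(III) is therefore d⁴.
The spin state decides the count: a 5d ion has a large Δₒ and is invariably low-spin.
An octahedral low-spin d⁴ ion is t₂g⁴e_g⁰, giving 2 unpaired electrons.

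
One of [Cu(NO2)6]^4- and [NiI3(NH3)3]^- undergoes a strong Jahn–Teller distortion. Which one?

[Cu(NO2)6]^4-: Ligand charges: each nitro (N-bound nitrite) is −1. With an overall charge of −4 the copper centre must be in the +2 oxidation state. Cu sits in group 11, so the d-electron count is 11 − 2 = 9. The t₂g⁶e_g³ configuration has an unevenly filled e_g set; the Jahn–Teller theorem predicts a tetragonal distortion (typically axial elongation) to lift the degeneracy.
[NiI3(NH3)3]^-: Ligand charges: each iodide is −1; ammonia is neutral. With an overall charge of −1 the nickel centre must be in the +2 oxidation state. Nickel is a group-10 element; Ni(II) is therefore d⁸. The d⁸ configuration leaves the e_g set evenly filled (or empty) — no strong Jahn–Teller driving force.

[Cu(NO2)6]^4-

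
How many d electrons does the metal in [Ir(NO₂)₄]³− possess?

d⁸

Ligand charges: each nitro (N-bound nitrite) is −1. With an overall charge of −3 the iridium centre must be in the +1 oxidation state.
Ir sits in group 9, so the d-electron count is 9 − 1 = 8.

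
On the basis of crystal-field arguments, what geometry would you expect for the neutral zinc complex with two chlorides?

linear

Ligand charges: each chloride is −1. With an overall charge of 0 the zinc centre must be in the +2 oxidation state.
Zn sits in group 12, so the d-electron count is 12 − 2 = 10.
With 2 monodentate ligands the coordination number is 2.
A d¹⁰ ion with only two ligands adopts a linear arrangement (sp hybridisation; no CFSE preference).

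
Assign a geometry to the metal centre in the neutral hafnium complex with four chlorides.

tetrahedral

Summing ligand charges against the 0 overall charge gives an oxidation state of +4 for hafnium.
Group 4 minus oxidation state 4 gives a d⁰ configuration.
Coordination number: 4.
A d⁰ ion has no crystal-field stabilisation preference between square planar and tetrahedral, so four ligands adopt the sterically favoured tetrahedral geometry.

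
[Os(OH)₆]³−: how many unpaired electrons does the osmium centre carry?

1

Ligand charges: each hydroxide is −1. With an overall charge of −3 the osmium centre must be in the +3 oxidation state.
Os sits in group 8, so the d-electron count is 8 − 3 = 5.
The spin state decides the count: a 5d ion has a large Δₒ and is invariably low-spin.
An octahedral low-spin d⁵ ion is t₂g⁵e_g⁰, giving 1 unpaired electron.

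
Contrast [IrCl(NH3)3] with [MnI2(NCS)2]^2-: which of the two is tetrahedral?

[MnI2(NCS)2]^2-

For [IrCl(NH3)3]: Ligand charges: each chloride is −1; ammonia is neutral. With an overall charge of 0 the iridium centre must be in the +1 oxidation state. Group 9 minus oxidation state 1 gives a d⁸ configuration. A 5d d⁸ ion has a large crystal-field splitting; square planar leaves the high-energy d_{x²−y²} orbital empty and maximises CFSE. → square planar.
For [MnI2(NCS)2]^2-: Each iodide is −1; each isothiocyanate is −1; balancing the −2 overall charge requires Mn(II). Mn sits in group 7, so the d-electron count is 7 − 2 = 5. A high-spin d⁵ ion has zero CFSE in either geometry, so four ligands adopt the sterically favoured tetrahedral geometry. → tetrahedral.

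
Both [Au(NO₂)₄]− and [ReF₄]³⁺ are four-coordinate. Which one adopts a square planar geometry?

[Au(NO₂)₄]−

For [Au(NO₂)₄]−: Summing ligand charges against the −1 overall charge gives an oxidation state of +3 for gold. Gold is a group-11 element; Au(III) is therefore d⁸. A 5d d⁸ ion has a large crystal-field splitting; square planar leaves the high-energy d_{x²−y²} orbital empty and maximises CFSE. → square planar.
For [ReF₄]³⁺: Ligand charges: each fluoride is −1. With an overall charge of +3 the rhenium centre must be in the +7 oxidation state. Rhenium is a group-7 element; Re(VII) is therefore d⁰. A d⁰ ion has no crystal-field stabilisation preference between square planar and tetrahedral, so four ligands adopt the sterically favoured tetrahedral geometry. → tetrahedral.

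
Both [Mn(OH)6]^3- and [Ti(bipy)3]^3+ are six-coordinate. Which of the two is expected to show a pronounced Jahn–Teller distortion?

[Mn(OH)6]^3-

[Mn(OH)6]^3-: Ligand charges: each hydroxide is −1. With an overall charge of −3 the manganese centre must be in the +3 oxidation state. Manganese is a group-7 element; Mn(III) is therefore d⁴. Hydroxide is a weak-field ligand for a first-row metal, so the complex is high-spin. The t₂g³e_g¹ (high-spin) configuration has an unevenly filled e_g set; the Jahn–Teller theorem predicts a tetragonal distortion (typically axial elongation) to lift the degeneracy.
[Ti(bipy)3]^3+: Ligand charges: 2,2′-bipyridine is neutral. With an overall charge of +3 the titanium centre must be in the +3 oxidation state. Titanium is a group-4 element; Ti(III) is therefore d¹. The d¹ configuration leaves the e_g set evenly filled (or empty) — no strong Jahn–Teller driving force.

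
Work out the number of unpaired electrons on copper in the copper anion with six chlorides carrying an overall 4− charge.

1

Summing ligand charges against the −4 overall charge gives an oxidation state of +2 for copper.
Copper is a group-11 element; Cu(II) is therefore d⁹.
In an octahedral field the d⁹ configuration is t₂g⁶e_g³ (only one arrangement possible), giving 1 unpaired electron.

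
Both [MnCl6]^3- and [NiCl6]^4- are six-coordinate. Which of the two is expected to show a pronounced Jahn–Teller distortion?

[MnCl6]^3-

[MnCl6]^3-: Summing ligand charges against the −3 overall charge gives an oxidation state of +3 for manganese. Manganese is a group-7 element; Mn(III) is therefore d⁴. Chloride is a weak-field ligand for a first-row metal, so the complex is high-spin. The t₂g³e_g¹ (high-spin) configuration has an unevenly filled e_g set; the Jahn–Teller theorem predicts a tetragonal distortion (typically axial elongation) to lift the degeneracy.
[NiCl6]^4-: Summing ligand charges against the −4 overall charge gives an oxidation state of +2 for nickel. Nickel is a group-10 element; Ni(II) is therefore d⁸. The d⁸ configuration leaves the e_g set evenly filled (or empty) — no strong Jahn–Teller driving force.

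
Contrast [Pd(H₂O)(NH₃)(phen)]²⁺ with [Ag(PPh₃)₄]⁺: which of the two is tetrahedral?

For [Pd(H₂O)(NH₃)(phen)]²⁺: Ligand charges: water is neutral; ammonia is neutral; 1,10-phenanthroline is neutral. With an overall charge of +2 the palladium centre must be in the +2 oxidation state. Palladium is a group-10 element; Pd(II) is therefore d⁸. A 4d d⁸ ion has a large crystal-field splitting; square planar leaves the high-energy d_{x²−y²} orbital empty and maximises CFSE. → square planar.
For [Ag(PPh₃)₄]⁺: Triphenylphosphine is neutral; balancing the +1 overall charge requires Ag(I). Group 11 minus oxidation state 1 gives a d¹⁰ configuration. A d¹⁰ ion has no crystal-field stabilisation preference between square planar and tetrahedral, so four ligands adopt the sterically favoured tetrahedral geometry. → tetrahedral.

[Ag(PPh₃)₄]⁺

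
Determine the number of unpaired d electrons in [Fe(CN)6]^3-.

1 unpaired electron

Ligand charges: each cyanide is −1. With an overall charge of −3 the iron centre must be in the +3 oxidation state.
Fe sits in group 8, so the d-electron count is 8 − 3 = 5.
The spin state decides the count: Cyanide is a strong-field ligand (high in the spectrochemical series) for a first-row metal, so the complex is low-spin.
An octahedral low-spin d⁵ ion is t₂g⁵e_g⁰, giving 1 unpaired electron.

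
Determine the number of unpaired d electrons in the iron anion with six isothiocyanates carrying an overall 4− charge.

Ligand charges: each isothiocyanate is −1. With an overall charge of −4 the iron centre must be in the +2 oxidation state.
Iron is a group-8 element; Fe(II) is therefore d⁶.
The spin state decides the count: Isothiocyanate is a weak-field ligand for a first-row metal, so the complex is high-spin.
An octahedral high-spin d⁶ ion is t₂g⁴e_g², giving 4 unpaired electrons.

4 unpaired electrons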